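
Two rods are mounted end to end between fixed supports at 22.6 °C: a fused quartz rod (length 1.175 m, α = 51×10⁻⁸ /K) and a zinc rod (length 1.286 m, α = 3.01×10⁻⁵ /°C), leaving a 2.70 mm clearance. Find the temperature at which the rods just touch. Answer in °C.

T = 91.3 °C

α₁L₁ = 5.9925×10⁻⁷ m/K, α₂L₂ = 3.87086×10⁻⁵ m/K → total 3.930785×10⁻⁵ m/K
ΔT = g/(α₁L₁+α₂L₂) = 2.70×10⁻³ / 3.930785×10⁻⁵ = 68.689 K
T = 22.6 + 68.689 = 91.289 °C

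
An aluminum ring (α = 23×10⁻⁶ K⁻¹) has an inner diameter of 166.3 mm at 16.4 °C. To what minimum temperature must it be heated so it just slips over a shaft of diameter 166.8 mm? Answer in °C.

Required Δd = 166.8 − 166.3 = 0.5 mm
Δd = αd₀ΔT ⇒ ΔT = Δd/(αd₀) = 0.5 / (23×10⁻⁶ × 166.3) = 130.72 K
T_min = 16.4 + 130.72 = 147.12 °C

T = 147 °C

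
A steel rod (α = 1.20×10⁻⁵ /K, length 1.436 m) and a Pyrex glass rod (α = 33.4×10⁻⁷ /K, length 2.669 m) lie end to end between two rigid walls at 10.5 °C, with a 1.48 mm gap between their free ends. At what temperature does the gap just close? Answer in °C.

α₁L₁ = 1.7232×10⁻⁵ m/K, α₂L₂ = 8.91446×10⁻⁶ m/K → total 2.614646×10⁻⁵ m/K
ΔT = g/(α₁L₁+α₂L₂) = 1.48×10⁻³ / 2.614646×10⁻⁵ = 56.604 K
T = 10.5 + 56.604 = 67.104 °C

T = 67.1 °C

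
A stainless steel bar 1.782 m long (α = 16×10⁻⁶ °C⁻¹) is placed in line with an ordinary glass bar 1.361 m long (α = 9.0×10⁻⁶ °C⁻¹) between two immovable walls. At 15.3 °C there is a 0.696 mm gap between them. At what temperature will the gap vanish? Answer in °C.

T = 32.4 °C

α₁L₁ = 2.8512×10⁻⁵ m/K, α₂L₂ = 1.2249×10⁻⁵ m/K → total 4.0761×10⁻⁵ m/K
ΔT = g/(α₁L₁+α₂L₂) = 6.96×10⁻⁴ / 4.0761×10⁻⁵ = 17.075 K
T = 15.3 + 17.075 = 32.375 °C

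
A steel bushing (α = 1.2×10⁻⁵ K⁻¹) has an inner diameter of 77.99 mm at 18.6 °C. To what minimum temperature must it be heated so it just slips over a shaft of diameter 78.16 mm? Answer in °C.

Required Δd = 78.16 − 77.99 = 0.17 mm
Δd = αd₀ΔT ⇒ ΔT = Δd/(αd₀) = 0.17 / (1.2×10⁻⁵ × 77.99) = 181.65 K
T_min = 18.6 + 181.65 = 200.25 °C

T = 200 °C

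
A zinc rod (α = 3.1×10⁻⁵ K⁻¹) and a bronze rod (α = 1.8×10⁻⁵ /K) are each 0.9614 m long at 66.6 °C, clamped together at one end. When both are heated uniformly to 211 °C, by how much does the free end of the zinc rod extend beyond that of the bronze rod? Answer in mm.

ΔT = 144.4 K
zinc: ΔL = 3.1×10⁻⁵ × 0.9614 m × 144.4 = 4.3036×10⁻³ m = 4.3036 mm
bronze: ΔL = 1.8×10⁻⁵ × 0.9614 m × 144.4 = 2.4989×10⁻³ m = 2.4989 mm
difference = 4.3036 − 2.4989 = 1.8047 mm

1.80 mm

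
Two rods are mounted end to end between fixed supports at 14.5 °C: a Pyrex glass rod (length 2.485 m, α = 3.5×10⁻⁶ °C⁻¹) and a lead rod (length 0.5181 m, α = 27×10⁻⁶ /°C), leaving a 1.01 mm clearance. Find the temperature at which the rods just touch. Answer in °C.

T = 59.0 °C

Gap closes when ΔL₁ + ΔL₂ = 1.01 mm = 1.01×10⁻³ m
(α₁L₁ + α₂L₂)ΔT = g
α₁L₁ + α₂L₂ = 3.5×10⁻⁶×2.485 + 27×10⁻⁶×0.5181 = 2.26862×10⁻⁵ m/K
ΔT = 1.01×10⁻³ / 2.26862×10⁻⁵ = 44.520 K
T = 14.5 + 44.520 = 59.020 °C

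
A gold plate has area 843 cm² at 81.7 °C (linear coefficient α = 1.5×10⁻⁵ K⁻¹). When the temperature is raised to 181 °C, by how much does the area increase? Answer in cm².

ΔA = 2.51 cm²

Area coefficient ≈ 2α; |ΔT| = 99.3 K
ΔA = 2αA₀ΔT = 2(1.5×10⁻⁵)(843)(99.3) = 2.51 cm²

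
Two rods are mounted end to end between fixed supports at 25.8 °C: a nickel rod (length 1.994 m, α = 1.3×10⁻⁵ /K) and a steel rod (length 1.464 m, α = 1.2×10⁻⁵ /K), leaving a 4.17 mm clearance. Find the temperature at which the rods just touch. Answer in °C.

T = 122 °C

α₁L₁ = 2.5922×10⁻⁵ m/K, α₂L₂ = 1.7568×10⁻⁵ m/K → total 4.349×10⁻⁵ m/K
ΔT = g/(α₁L₁+α₂L₂) = 4.17×10⁻³ / 4.349×10⁻⁵ = 95.88 K
T = 25.8 + 95.88 = 121.68 °C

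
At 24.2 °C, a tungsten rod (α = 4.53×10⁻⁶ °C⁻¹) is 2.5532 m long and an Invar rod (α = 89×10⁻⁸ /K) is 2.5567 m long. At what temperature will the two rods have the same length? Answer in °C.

T = 400.9 °C

L₁(1 + α₁ΔT) = L₂(1 + α₂ΔT) ⇒ ΔT = (L₂ − L₁)/(α₁L₁ − α₂L₂)
L₂ − L₁ = 2.5567 − 2.5532 = 3.50×10⁻³ m
α₁L₁ − α₂L₂ = 4.53×10⁻⁶×2.5532 − 89×10⁻⁸×2.5567 = 9.290533×10⁻⁶ m/K
ΔT = 3.50×10⁻³ / 9.290533×10⁻⁶ = 376.728 K
T = 24.2 + 376.728 = 400.928 °C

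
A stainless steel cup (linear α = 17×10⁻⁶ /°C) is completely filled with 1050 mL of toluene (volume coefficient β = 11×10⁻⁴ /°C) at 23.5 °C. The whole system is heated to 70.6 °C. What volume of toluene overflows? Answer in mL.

The cup also expands: β_container ≈ 3α = 5.1×10⁻⁵ /K
Net overflow = V₀(β_liq − 3α_cont)ΔT
β − 3α = 1.10×10⁻³ − 5.1×10⁻⁵ = 1.049×10⁻³ /K; ΔT = 47.1 K
ΔV = 1050 × 1.049×10⁻³ × 47.1 = 51.9 mL

51.9 mL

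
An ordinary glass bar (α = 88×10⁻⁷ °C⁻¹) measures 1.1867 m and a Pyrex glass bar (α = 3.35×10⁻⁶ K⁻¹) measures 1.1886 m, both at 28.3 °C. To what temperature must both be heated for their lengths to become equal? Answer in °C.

T = 322.4 °C

Equal length when α₁L₁ΔT − α₂L₂ΔT = L₂ − L₁ = 1.90×10⁻³ m
α₁L₁ = 1.044296×10⁻⁵, α₂L₂ = 3.98181×10⁻⁶ → Δ(αL) = 6.46115×10⁻⁶ m/K
ΔT = 1.90×10⁻³ / 6.46115×10⁻⁶ = 294.065 K, so T = 28.3 + 294.065 = 322.365 °C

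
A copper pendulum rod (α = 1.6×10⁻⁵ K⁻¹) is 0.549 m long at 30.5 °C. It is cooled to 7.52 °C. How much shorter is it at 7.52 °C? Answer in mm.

|ΔT| = |7.52 − 30.5| = 22.98 K
ΔL = αL₀ΔT = (1.6×10⁻⁵)(0.549)(22.98) = 2.02×10⁻⁴ m

ΔL = 0.202 mm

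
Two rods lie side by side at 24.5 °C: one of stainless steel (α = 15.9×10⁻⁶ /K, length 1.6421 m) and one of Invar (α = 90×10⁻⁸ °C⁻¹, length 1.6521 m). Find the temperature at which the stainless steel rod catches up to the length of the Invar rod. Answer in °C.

T = 430.6 °C

Equal length when α₁L₁ΔT − α₂L₂ΔT = L₂ − L₁ = 1.00×10⁻² m
α₁L₁ = 2.610939×10⁻⁵, α₂L₂ = 1.48689×10⁻⁶ → Δ(αL) = 2.46225×10⁻⁵ m/K
ΔT = 1.00×10⁻² / 2.46225×10⁻⁵ = 406.133 K, so T = 24.5 + 406.133 = 430.633 °C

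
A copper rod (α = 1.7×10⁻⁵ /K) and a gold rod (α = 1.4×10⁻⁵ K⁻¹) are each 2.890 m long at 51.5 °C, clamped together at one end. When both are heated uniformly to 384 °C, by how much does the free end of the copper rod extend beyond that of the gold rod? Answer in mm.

ΔT = 332.5 K
copper: ΔL = 1.7×10⁻⁵ × 2.890 m × 332.5 = 1.6336×10⁻² m = 16.336 mm
gold: ΔL = 1.4×10⁻⁵ × 2.890 m × 332.5 = 1.3453×10⁻² m = 13.453 mm
difference = 16.336 − 13.453 = 2.883 mm

2.88 mm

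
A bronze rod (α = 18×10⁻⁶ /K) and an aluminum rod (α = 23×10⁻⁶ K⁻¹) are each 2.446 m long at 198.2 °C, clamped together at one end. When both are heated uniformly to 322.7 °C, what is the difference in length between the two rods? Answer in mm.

1.52 mm

ΔT = 124.5 K
bronze: ΔL = 18×10⁻⁶ × 2.446 m × 124.5 = 5.4815×10⁻³ m = 5.4815 mm
aluminum: ΔL = 23×10⁻⁶ × 2.446 m × 124.5 = 7.0041×10⁻³ m = 7.0041 mm
difference = 7.0041 − 5.4815 = 1.5226 mm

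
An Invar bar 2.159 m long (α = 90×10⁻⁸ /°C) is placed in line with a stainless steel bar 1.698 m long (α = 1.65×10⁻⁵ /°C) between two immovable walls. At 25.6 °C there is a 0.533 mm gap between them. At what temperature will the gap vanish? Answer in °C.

T = 43.4 °C

Gap closes when ΔL₁ + ΔL₂ = 0.533 mm = 5.33×10⁻⁴ m
(α₁L₁ + α₂L₂)ΔT = g
α₁L₁ + α₂L₂ = 90×10⁻⁸×2.159 + 1.65×10⁻⁵×1.698 = 2.99601×10⁻⁵ m/K
ΔT = 5.33×10⁻⁴ / 2.99601×10⁻⁵ = 17.790 K
T = 25.6 + 17.790 = 43.390 °C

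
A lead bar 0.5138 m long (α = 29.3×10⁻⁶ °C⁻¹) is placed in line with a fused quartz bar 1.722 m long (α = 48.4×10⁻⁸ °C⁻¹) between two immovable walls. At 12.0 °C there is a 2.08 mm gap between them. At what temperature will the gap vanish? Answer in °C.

T = 143 °C

α₁L₁ = 1.505434×10⁻⁵ m/K, α₂L₂ = 8.33448×10⁻⁷ m/K → total 1.5887788×10⁻⁵ m/K
ΔT = g/(α₁L₁+α₂L₂) = 2.08×10⁻³ / 1.5887788×10⁻⁵ = 130.92 K
T = 12.0 + 130.92 = 142.92 °C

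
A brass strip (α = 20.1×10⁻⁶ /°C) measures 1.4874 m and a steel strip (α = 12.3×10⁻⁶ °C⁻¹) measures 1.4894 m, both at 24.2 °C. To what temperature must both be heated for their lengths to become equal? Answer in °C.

L₁(1 + α₁ΔT) = L₂(1 + α₂ΔT) ⇒ ΔT = (L₂ − L₁)/(α₁L₁ − α₂L₂)
L₂ − L₁ = 1.4894 − 1.4874 = 2.00×10⁻³ m
α₁L₁ − α₂L₂ = 20.1×10⁻⁶×1.4874 − 12.3×10⁻⁶×1.4894 = 1.157712×10⁻⁵ m/K
ΔT = 2.00×10⁻³ / 1.157712×10⁻⁵ = 172.755 K
T = 24.2 + 172.755 = 196.955 °C

T = 197.0 °C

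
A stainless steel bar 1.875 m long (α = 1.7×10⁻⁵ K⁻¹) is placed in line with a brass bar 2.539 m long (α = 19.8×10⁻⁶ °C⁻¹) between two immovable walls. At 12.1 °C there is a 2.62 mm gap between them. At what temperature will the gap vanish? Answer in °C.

Gap closes when ΔL₁ + ΔL₂ = 2.62 mm = 2.62×10⁻³ m
(α₁L₁ + α₂L₂)ΔT = g
α₁L₁ + α₂L₂ = 1.7×10⁻⁵×1.875 + 19.8×10⁻⁶×2.539 = 8.21472×10⁻⁵ m/K
ΔT = 2.62×10⁻³ / 8.21472×10⁻⁵ = 31.894 K
T = 12.1 + 31.894 = 43.994 °C

T = 44.0 °C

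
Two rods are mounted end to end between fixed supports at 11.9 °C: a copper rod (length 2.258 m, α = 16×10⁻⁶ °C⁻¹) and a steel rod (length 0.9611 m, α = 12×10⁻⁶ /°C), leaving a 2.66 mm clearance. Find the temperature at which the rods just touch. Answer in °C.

Gap closes when ΔL₁ + ΔL₂ = 2.66 mm = 2.66×10⁻³ m
(α₁L₁ + α₂L₂)ΔT = g
α₁L₁ + α₂L₂ = 16×10⁻⁶×2.258 + 12×10⁻⁶×0.9611 = 4.76612×10⁻⁵ m/K
ΔT = 2.66×10⁻³ / 4.76612×10⁻⁵ = 55.811 K
T = 11.9 + 55.811 = 67.711 °C

T = 67.7 °C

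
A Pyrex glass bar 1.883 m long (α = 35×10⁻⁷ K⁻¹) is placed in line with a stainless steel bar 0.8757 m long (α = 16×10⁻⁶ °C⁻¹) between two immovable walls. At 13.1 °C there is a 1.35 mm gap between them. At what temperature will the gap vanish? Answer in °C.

T = 78.6 °C

α₁L₁ = 6.5905×10⁻⁶ m/K, α₂L₂ = 1.40112×10⁻⁵ m/K → total 2.06017×10⁻⁵ m/K
ΔT = g/(α₁L₁+α₂L₂) = 1.35×10⁻³ / 2.06017×10⁻⁵ = 65.529 K
T = 13.1 + 65.529 = 78.629 °C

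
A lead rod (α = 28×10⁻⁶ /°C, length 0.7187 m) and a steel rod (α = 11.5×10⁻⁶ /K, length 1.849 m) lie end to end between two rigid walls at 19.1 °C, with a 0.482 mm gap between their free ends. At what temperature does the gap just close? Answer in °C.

α₁L₁ = 2.01236×10⁻⁵ m/K, α₂L₂ = 2.12635×10⁻⁵ m/K → total 4.13871×10⁻⁵ m/K
ΔT = g/(α₁L₁+α₂L₂) = 4.82×10⁻⁴ / 4.13871×10⁻⁵ = 11.646 K
T = 19.1 + 11.646 = 30.746 °C

T = 30.7 °C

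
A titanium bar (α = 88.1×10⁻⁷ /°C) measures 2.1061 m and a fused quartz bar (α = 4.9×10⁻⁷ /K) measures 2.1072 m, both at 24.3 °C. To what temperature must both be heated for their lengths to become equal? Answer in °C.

T = 87.08 °C

Equal length when α₁L₁ΔT − α₂L₂ΔT = L₂ − L₁ = 1.10×10⁻³ m
α₁L₁ = 1.8554741×10⁻⁵, α₂L₂ = 1.032528×10⁻⁶ → Δ(αL) = 1.7522213×10⁻⁵ m/K
ΔT = 1.10×10⁻³ / 1.7522213×10⁻⁵ = 62.7775 K, so T = 24.3 + 62.7775 = 87.0775 °C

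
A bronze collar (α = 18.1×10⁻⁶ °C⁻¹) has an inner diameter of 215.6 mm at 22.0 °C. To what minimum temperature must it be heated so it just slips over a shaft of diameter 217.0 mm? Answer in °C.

T = 381 °C

Required Δd = 217.0 − 215.6 = 1.4 mm
Δd = αd₀ΔT ⇒ ΔT = Δd/(αd₀) = 1.4 / (18.1×10⁻⁶ × 215.6) = 358.76 K
T_min = 22.0 + 358.76 = 380.76 °C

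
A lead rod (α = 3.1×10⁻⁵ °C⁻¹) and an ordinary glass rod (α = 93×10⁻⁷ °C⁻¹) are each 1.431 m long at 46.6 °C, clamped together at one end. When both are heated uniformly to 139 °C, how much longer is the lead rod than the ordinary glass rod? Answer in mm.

ΔT = 92.4 K
lead: ΔL = 3.1×10⁻⁵ × 1.431 m × 92.4 = 4.0990×10⁻³ m = 4.0990 mm
ordinary glass: ΔL = 93×10⁻⁷ × 1.431 m × 92.4 = 1.2297×10⁻³ m = 1.2297 mm
difference = 4.0990 − 1.2297 = 2.8693 mm

2.87 mm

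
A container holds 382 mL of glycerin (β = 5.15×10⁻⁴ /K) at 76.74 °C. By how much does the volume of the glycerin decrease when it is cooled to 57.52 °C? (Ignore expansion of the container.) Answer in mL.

|ΔT| = |57.52 − 76.74| = 19.22 K
ΔV = βV₀ΔT = (5.15×10⁻⁴)(382)(19.22) = 3.78 mL

ΔV = 3.78 mL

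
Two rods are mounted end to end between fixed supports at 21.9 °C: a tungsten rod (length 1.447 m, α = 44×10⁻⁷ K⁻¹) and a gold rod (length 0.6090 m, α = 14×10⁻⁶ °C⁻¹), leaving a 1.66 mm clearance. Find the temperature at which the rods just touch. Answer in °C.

T = 133 °C

α₁L₁ = 6.3668×10⁻⁶ m/K, α₂L₂ = 8.526×10⁻⁶ m/K → total 1.48928×10⁻⁵ m/K
ΔT = g/(α₁L₁+α₂L₂) = 1.66×10⁻³ / 1.48928×10⁻⁵ = 111.46 K
T = 21.9 + 111.46 = 133.36 °C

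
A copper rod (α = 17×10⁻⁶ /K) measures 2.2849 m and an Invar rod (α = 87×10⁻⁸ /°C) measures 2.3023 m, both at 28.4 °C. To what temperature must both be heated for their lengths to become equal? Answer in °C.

T = 500.7 °C

Equal length when α₁L₁ΔT − α₂L₂ΔT = L₂ − L₁ = 1.74×10⁻² m
α₁L₁ = 3.88433×10⁻⁵, α₂L₂ = 2.003001×10⁻⁶ → Δ(αL) = 3.6840299×10⁻⁵ m/K
ΔT = 1.74×10⁻² / 3.6840299×10⁻⁵ = 472.309 K, so T = 28.4 + 472.309 = 500.709 °C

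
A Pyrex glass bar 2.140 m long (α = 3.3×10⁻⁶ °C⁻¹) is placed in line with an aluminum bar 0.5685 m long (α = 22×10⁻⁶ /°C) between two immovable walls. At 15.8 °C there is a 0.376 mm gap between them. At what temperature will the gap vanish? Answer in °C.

Gap closes when ΔL₁ + ΔL₂ = 0.376 mm = 3.76×10⁻⁴ m
(α₁L₁ + α₂L₂)ΔT = g
α₁L₁ + α₂L₂ = 3.3×10⁻⁶×2.140 + 22×10⁻⁶×0.5685 = 1.9569×10⁻⁵ m/K
ΔT = 3.76×10⁻⁴ / 1.9569×10⁻⁵ = 19.214 K
T = 15.8 + 19.214 = 35.014 °C

T = 35.0 °C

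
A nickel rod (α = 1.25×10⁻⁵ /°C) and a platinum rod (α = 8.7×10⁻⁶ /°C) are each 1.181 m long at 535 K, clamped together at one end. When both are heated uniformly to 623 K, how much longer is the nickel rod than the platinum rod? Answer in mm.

0.395 mm

ΔT = 88 K
nickel: ΔL = 1.25×10⁻⁵ × 1.181 m × 88 = 1.2991×10⁻³ m = 1.2991 mm
platinum: ΔL = 8.7×10⁻⁶ × 1.181 m × 88 = 9.0417×10⁻⁴ m = 0.90417 mm
difference = 1.2991 − 0.90417 = 0.39493 mm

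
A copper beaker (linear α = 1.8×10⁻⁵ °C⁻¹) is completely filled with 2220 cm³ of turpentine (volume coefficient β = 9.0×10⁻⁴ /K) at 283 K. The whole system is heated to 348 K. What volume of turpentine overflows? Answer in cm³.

122 cm³

The beaker also expands: β_container ≈ 3α = 5.4×10⁻⁵ /K
Net overflow = V₀(β_liq − 3α_cont)ΔT
β − 3α = 9.00×10⁻⁴ − 5.4×10⁻⁵ = 8.46×10⁻⁴ /K; ΔT = 65 K
ΔV = 2220 × 8.46×10⁻⁴ × 65 = 122 cm³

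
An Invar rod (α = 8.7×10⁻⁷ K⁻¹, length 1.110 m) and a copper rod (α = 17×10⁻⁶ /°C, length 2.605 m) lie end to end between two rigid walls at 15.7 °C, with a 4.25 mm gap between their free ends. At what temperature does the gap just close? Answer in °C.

T = 110 °C

α₁L₁ = 9.657×10⁻⁷ m/K, α₂L₂ = 4.4285×10⁻⁵ m/K → total 4.52507×10⁻⁵ m/K
ΔT = g/(α₁L₁+α₂L₂) = 4.25×10⁻³ / 4.52507×10⁻⁵ = 93.92 K
T = 15.7 + 93.92 = 109.62 °C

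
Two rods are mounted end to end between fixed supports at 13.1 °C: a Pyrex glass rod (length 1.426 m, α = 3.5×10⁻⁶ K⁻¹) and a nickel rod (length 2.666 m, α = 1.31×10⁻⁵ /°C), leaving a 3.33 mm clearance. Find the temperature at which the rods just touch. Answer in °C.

α₁L₁ = 4.991×10⁻⁶ m/K, α₂L₂ = 3.49246×10⁻⁵ m/K → total 3.99156×10⁻⁵ m/K
ΔT = g/(α₁L₁+α₂L₂) = 3.33×10⁻³ / 3.99156×10⁻⁵ = 83.426 K
T = 13.1 + 83.426 = 96.526 °C

T = 96.5 °C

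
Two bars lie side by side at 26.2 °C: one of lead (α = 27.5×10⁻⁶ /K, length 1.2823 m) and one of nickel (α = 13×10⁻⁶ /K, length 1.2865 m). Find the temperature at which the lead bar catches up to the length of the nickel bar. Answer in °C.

L₁(1 + α₁ΔT) = L₂(1 + α₂ΔT) ⇒ ΔT = (L₂ − L₁)/(α₁L₁ − α₂L₂)
L₂ − L₁ = 1.2865 − 1.2823 = 4.20×10⁻³ m
α₁L₁ − α₂L₂ = 27.5×10⁻⁶×1.2823 − 13×10⁻⁶×1.2865 = 1.853875×10⁻⁵ m/K
ΔT = 4.20×10⁻³ / 1.853875×10⁻⁵ = 226.552 K
T = 26.2 + 226.552 = 252.752 °C

T = 252.8 °C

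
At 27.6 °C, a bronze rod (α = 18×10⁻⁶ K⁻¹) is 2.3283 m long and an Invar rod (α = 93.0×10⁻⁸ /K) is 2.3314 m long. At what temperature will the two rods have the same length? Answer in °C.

T = 105.6 °C

Equal length when α₁L₁ΔT − α₂L₂ΔT = L₂ − L₁ = 3.10×10⁻³ m
α₁L₁ = 4.19094×10⁻⁵, α₂L₂ = 2.168202×10⁻⁶ → Δ(αL) = 3.9741198×10⁻⁵ m/K
ΔT = 3.10×10⁻³ / 3.9741198×10⁻⁵ = 78.005 K, so T = 27.6 + 78.005 = 105.605 °C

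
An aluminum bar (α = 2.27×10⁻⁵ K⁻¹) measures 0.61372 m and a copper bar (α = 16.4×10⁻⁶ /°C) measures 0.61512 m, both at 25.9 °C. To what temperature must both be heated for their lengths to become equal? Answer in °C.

Equal length when α₁L₁ΔT − α₂L₂ΔT = L₂ − L₁ = 1.40×10⁻³ m
α₁L₁ = 1.3931444×10⁻⁵, α₂L₂ = 1.0087968×10⁻⁵ → Δ(αL) = 3.843476×10⁻⁶ m/K
ΔT = 1.40×10⁻³ / 3.843476×10⁻⁶ = 364.254 K, so T = 25.9 + 364.254 = 390.154 °C

T = 390.2 °C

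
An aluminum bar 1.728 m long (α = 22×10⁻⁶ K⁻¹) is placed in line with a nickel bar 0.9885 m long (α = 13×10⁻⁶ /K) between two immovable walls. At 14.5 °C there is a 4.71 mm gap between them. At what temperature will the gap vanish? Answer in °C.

α₁L₁ = 3.8016×10⁻⁵ m/K, α₂L₂ = 1.28505×10⁻⁵ m/K → total 5.08665×10⁻⁵ m/K
ΔT = g/(α₁L₁+α₂L₂) = 4.71×10⁻³ / 5.08665×10⁻⁵ = 92.60 K
T = 14.5 + 92.60 = 107.10 °C

T = 107 °C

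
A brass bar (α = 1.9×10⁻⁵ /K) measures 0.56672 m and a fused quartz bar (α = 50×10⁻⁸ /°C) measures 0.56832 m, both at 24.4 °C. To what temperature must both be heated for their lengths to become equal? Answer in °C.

T = 177.0 °C

Equal length when α₁L₁ΔT − α₂L₂ΔT = L₂ − L₁ = 1.60×10⁻³ m
α₁L₁ = 1.076768×10⁻⁵, α₂L₂ = 2.8416×10⁻⁷ → Δ(αL) = 1.048352×10⁻⁵ m/K
ΔT = 1.60×10⁻³ / 1.048352×10⁻⁵ = 152.620 K, so T = 24.4 + 152.620 = 177.020 °C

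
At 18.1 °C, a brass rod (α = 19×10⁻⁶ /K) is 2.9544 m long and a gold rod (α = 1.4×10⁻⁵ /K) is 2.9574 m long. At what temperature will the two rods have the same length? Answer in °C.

T = 221.8 °C

Equal length when α₁L₁ΔT − α₂L₂ΔT = L₂ − L₁ = 3.00×10⁻³ m
α₁L₁ = 5.61336×10⁻⁵, α₂L₂ = 4.14036×10⁻⁵ → Δ(αL) = 1.473×10⁻⁵ m/K
ΔT = 3.00×10⁻³ / 1.473×10⁻⁵ = 203.666 K, so T = 18.1 + 203.666 = 221.766 °C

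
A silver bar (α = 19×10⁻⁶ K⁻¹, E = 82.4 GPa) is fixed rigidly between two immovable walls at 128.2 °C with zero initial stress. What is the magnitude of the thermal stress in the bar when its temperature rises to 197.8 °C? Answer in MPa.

Fully constrained: the free strain ε = αΔT is blocked, so σ = Eε = EαΔT.
|ΔT| = 69.6 K
σ = 82.4×10⁹ × 19×10⁻⁶ × 69.6 = 1.09×10⁸ Pa

σ = 109 MPa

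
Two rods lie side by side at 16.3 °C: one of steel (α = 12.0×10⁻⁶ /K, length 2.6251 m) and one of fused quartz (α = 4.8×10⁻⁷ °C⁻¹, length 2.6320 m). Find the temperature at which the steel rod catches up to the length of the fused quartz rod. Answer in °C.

T = 244.5 °C

L₁(1 + α₁ΔT) = L₂(1 + α₂ΔT) ⇒ ΔT = (L₂ − L₁)/(α₁L₁ − α₂L₂)
L₂ − L₁ = 2.6320 − 2.6251 = 6.90×10⁻³ m
α₁L₁ − α₂L₂ = 12.0×10⁻⁶×2.6251 − 4.8×10⁻⁷×2.6320 = 3.023784×10⁻⁵ m/K
ΔT = 6.90×10⁻³ / 3.023784×10⁻⁵ = 228.191 K
T = 16.3 + 228.191 = 244.491 °C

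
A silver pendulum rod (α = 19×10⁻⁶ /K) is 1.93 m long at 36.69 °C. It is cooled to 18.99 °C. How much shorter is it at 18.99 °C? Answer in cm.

ΔL = 0.0649 cm

|ΔT| = |18.99 − 36.69| = 17.70 K
ΔL = αL₀ΔT = (19×10⁻⁶)(1.93)(17.70) = 6.49×10⁻⁴ m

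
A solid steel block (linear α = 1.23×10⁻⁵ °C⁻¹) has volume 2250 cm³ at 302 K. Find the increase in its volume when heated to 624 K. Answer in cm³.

Isotropic solid: β ≈ 3α = 3.7×10⁻⁵ /K; ΔT = 322 K
ΔV = 3αV₀ΔT = 3(1.23×10⁻⁵)(2250)(322) = 26.7 cm³

ΔV = 26.7 cm³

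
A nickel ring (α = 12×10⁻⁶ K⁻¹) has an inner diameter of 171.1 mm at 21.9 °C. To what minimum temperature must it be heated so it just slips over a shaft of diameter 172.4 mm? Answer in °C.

T = 655 °C

Required Δd = 172.4 − 171.1 = 1.3 mm
Δd = αd₀ΔT ⇒ ΔT = Δd/(αd₀) = 1.3 / (12×10⁻⁶ × 171.1) = 633.16 K
T_min = 21.9 + 633.16 = 655.06 °C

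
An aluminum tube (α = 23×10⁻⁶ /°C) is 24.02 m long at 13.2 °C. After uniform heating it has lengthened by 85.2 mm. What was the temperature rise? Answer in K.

ΔL = αL₀ΔT ⇒ ΔT = ΔL / (αL₀)
ΔT = 85.2×10⁻³ m / (23×10⁻⁶ × 24.02 m) = 154.22 K

ΔT = 154 K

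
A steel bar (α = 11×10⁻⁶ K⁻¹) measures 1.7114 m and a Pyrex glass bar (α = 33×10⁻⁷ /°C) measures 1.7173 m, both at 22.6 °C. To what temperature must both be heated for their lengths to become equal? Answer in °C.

L₁(1 + α₁ΔT) = L₂(1 + α₂ΔT) ⇒ ΔT = (L₂ − L₁)/(α₁L₁ − α₂L₂)
L₂ − L₁ = 1.7173 − 1.7114 = 5.90×10⁻³ m
α₁L₁ − α₂L₂ = 11×10⁻⁶×1.7114 − 33×10⁻⁷×1.7173 = 1.315831×10⁻⁵ m/K
ΔT = 5.90×10⁻³ / 1.315831×10⁻⁵ = 448.386 K
T = 22.6 + 448.386 = 470.986 °C

T = 471.0 °C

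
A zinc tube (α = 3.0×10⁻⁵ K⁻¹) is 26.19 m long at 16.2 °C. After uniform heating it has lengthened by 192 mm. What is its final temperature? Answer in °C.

T = 261 °C

ΔL = αL₀ΔT ⇒ ΔT = ΔL / (αL₀)
ΔT = 192×10⁻³ m / (3.0×10⁻⁵ × 26.19 m) = 244.37 K
T = 16.2 + 244.37 = 260.57 °C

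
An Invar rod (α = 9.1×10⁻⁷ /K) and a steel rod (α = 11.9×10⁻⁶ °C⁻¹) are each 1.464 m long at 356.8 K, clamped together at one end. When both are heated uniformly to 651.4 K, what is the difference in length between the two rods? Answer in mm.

4.74 mm

ΔT = 294.6 K
Invar: ΔL = 9.1×10⁻⁷ × 1.464 m × 294.6 = 3.9248×10⁻⁴ m = 0.39248 mm
steel: ΔL = 11.9×10⁻⁶ × 1.464 m × 294.6 = 5.1324×10⁻³ m = 5.1324 mm
difference = 5.1324 − 0.39248 = 4.73992 mm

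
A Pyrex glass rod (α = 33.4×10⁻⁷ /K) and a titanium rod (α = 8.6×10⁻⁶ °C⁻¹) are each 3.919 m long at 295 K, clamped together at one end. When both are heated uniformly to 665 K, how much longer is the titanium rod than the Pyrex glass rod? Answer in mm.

ΔT = 370 K
Pyrex glass: ΔL = 33.4×10⁻⁷ × 3.919 m × 370 = 4.8431×10⁻³ m = 4.8431 mm
titanium: ΔL = 8.6×10⁻⁶ × 3.919 m × 370 = 1.2470×10⁻² m = 12.470 mm
difference = 12.470 − 4.8431 = 7.6269 mm

7.63 mm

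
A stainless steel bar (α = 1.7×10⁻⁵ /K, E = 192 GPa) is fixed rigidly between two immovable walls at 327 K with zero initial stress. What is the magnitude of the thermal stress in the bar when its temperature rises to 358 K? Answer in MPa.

Fully constrained: the free strain ε = αΔT is blocked, so σ = Eε = EαΔT.
|ΔT| = 31 K
σ = 192×10⁹ × 1.7×10⁻⁵ × 31 = 1.01×10⁸ Pa

σ = 101 MPa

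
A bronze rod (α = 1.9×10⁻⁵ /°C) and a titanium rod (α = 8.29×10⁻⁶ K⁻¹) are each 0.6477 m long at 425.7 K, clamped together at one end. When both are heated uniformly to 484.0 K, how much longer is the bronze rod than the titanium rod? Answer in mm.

ΔT = 58.3 K
bronze: ΔL = 1.9×10⁻⁵ × 0.6477 m × 58.3 = 7.1746×10⁻⁴ m = 0.71746 mm
titanium: ΔL = 8.29×10⁻⁶ × 0.6477 m × 58.3 = 3.1304×10⁻⁴ m = 0.31304 mm
difference = 0.71746 − 0.31304 = 0.40442 mm

0.404 mm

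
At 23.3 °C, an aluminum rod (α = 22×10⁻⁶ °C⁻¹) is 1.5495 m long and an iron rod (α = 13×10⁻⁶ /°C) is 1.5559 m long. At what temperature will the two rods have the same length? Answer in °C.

L₁(1 + α₁ΔT) = L₂(1 + α₂ΔT) ⇒ ΔT = (L₂ − L₁)/(α₁L₁ − α₂L₂)
L₂ − L₁ = 1.5559 − 1.5495 = 6.40×10⁻³ m
α₁L₁ − α₂L₂ = 22×10⁻⁶×1.5495 − 13×10⁻⁶×1.5559 = 1.38623×10⁻⁵ m/K
ΔT = 6.40×10⁻³ / 1.38623×10⁻⁵ = 461.684 K
T = 23.3 + 461.684 = 484.984 °C

T = 485.0 °C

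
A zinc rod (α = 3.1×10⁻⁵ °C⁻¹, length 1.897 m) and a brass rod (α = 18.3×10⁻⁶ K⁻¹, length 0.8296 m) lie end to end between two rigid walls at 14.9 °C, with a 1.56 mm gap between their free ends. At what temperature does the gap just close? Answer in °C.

Gap closes when ΔL₁ + ΔL₂ = 1.56 mm = 1.56×10⁻³ m
(α₁L₁ + α₂L₂)ΔT = g
α₁L₁ + α₂L₂ = 3.1×10⁻⁵×1.897 + 18.3×10⁻⁶×0.8296 = 7.398868×10⁻⁵ m/K
ΔT = 1.56×10⁻³ / 7.398868×10⁻⁵ = 21.084 K
T = 14.9 + 21.084 = 35.984 °C

T = 36.0 °C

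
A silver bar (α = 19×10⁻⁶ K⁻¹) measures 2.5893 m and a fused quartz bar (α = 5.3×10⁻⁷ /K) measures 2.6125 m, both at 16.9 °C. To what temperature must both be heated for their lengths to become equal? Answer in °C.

L₁(1 + α₁ΔT) = L₂(1 + α₂ΔT) ⇒ ΔT = (L₂ − L₁)/(α₁L₁ − α₂L₂)
L₂ − L₁ = 2.6125 − 2.5893 = 2.32×10⁻² m
α₁L₁ − α₂L₂ = 19×10⁻⁶×2.5893 − 5.3×10⁻⁷×2.6125 = 4.7812075×10⁻⁵ m/K
ΔT = 2.32×10⁻² / 4.7812075×10⁻⁵ = 485.233 K
T = 16.9 + 485.233 = 502.133 °C

T = 502.1 °C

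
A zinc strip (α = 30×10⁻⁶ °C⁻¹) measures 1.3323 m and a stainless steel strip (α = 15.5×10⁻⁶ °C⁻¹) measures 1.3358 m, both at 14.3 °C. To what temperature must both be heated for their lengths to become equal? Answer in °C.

Equal length when α₁L₁ΔT − α₂L₂ΔT = L₂ − L₁ = 3.50×10⁻³ m
α₁L₁ = 3.9969×10⁻⁵, α₂L₂ = 2.07049×10⁻⁵ → Δ(αL) = 1.92641×10⁻⁵ m/K
ΔT = 3.50×10⁻³ / 1.92641×10⁻⁵ = 181.685 K, so T = 14.3 + 181.685 = 195.985 °C

T = 196.0 °C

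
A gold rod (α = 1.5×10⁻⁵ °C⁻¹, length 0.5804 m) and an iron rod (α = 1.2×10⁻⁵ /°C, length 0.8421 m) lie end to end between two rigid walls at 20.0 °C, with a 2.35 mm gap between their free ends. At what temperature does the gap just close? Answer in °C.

α₁L₁ = 8.706×10⁻⁶ m/K, α₂L₂ = 1.01052×10⁻⁵ m/K → total 1.88112×10⁻⁵ m/K
ΔT = g/(α₁L₁+α₂L₂) = 2.35×10⁻³ / 1.88112×10⁻⁵ = 124.93 K
T = 20.0 + 124.93 = 144.93 °C

T = 145 °C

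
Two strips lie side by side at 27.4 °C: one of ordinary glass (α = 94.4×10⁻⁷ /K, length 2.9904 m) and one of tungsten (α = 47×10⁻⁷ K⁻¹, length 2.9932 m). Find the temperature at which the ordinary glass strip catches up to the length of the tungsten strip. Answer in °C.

T = 225.1 °C

L₁(1 + α₁ΔT) = L₂(1 + α₂ΔT) ⇒ ΔT = (L₂ − L₁)/(α₁L₁ − α₂L₂)
L₂ − L₁ = 2.9932 − 2.9904 = 2.80×10⁻³ m
α₁L₁ − α₂L₂ = 94.4×10⁻⁷×2.9904 − 47×10⁻⁷×2.9932 = 1.4161336×10⁻⁵ m/K
ΔT = 2.80×10⁻³ / 1.4161336×10⁻⁵ = 197.721 K
T = 27.4 + 197.721 = 225.121 °C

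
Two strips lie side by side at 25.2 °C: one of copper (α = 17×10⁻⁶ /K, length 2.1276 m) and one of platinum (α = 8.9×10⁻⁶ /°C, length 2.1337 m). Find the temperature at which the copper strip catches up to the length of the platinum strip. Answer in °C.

T = 380.3 °C

L₁(1 + α₁ΔT) = L₂(1 + α₂ΔT) ⇒ ΔT = (L₂ − L₁)/(α₁L₁ − α₂L₂)
L₂ − L₁ = 2.1337 − 2.1276 = 6.10×10⁻³ m
α₁L₁ − α₂L₂ = 17×10⁻⁶×2.1276 − 8.9×10⁻⁶×2.1337 = 1.717927×10⁻⁵ m/K
ΔT = 6.10×10⁻³ / 1.717927×10⁻⁵ = 355.079 K
T = 25.2 + 355.079 = 380.279 °C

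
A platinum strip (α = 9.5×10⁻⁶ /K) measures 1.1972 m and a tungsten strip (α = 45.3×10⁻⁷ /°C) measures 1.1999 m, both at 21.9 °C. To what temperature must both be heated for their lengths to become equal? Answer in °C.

T = 476.6 °C

Equal length when α₁L₁ΔT − α₂L₂ΔT = L₂ − L₁ = 2.70×10⁻³ m
α₁L₁ = 1.13734×10⁻⁵, α₂L₂ = 5.435547×10⁻⁶ → Δ(αL) = 5.937853×10⁻⁶ m/K
ΔT = 2.70×10⁻³ / 5.937853×10⁻⁶ = 454.710 K, so T = 21.9 + 454.710 = 476.610 °C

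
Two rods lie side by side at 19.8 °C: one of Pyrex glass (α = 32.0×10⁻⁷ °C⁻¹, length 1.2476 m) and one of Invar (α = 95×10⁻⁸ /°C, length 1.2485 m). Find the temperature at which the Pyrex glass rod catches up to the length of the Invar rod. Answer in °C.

L₁(1 + α₁ΔT) = L₂(1 + α₂ΔT) ⇒ ΔT = (L₂ − L₁)/(α₁L₁ − α₂L₂)
L₂ − L₁ = 1.2485 − 1.2476 = 9.00×10⁻⁴ m
α₁L₁ − α₂L₂ = 32.0×10⁻⁷×1.2476 − 95×10⁻⁸×1.2485 = 2.806245×10⁻⁶ m/K
ΔT = 9.00×10⁻⁴ / 2.806245×10⁻⁶ = 320.713 K
T = 19.8 + 320.713 = 340.513 °C

T = 340.5 °C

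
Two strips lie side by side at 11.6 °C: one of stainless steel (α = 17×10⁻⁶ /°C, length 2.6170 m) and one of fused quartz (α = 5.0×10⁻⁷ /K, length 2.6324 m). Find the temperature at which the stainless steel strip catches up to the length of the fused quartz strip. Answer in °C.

T = 368.3 °C

Equal length when α₁L₁ΔT − α₂L₂ΔT = L₂ − L₁ = 1.54×10⁻² m
α₁L₁ = 4.4489×10⁻⁵, α₂L₂ = 1.3162×10⁻⁶ → Δ(αL) = 4.31728×10⁻⁵ m/K
ΔT = 1.54×10⁻² / 4.31728×10⁻⁵ = 356.706 K, so T = 11.6 + 356.706 = 368.306 °C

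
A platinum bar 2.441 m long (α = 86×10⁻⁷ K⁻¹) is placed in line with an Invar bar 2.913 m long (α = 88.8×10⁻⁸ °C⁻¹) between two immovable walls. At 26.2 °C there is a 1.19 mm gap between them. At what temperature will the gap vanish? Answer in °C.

T = 76.7 °C

Gap closes when ΔL₁ + ΔL₂ = 1.19 mm = 1.19×10⁻³ m
(α₁L₁ + α₂L₂)ΔT = g
α₁L₁ + α₂L₂ = 86×10⁻⁷×2.441 + 88.8×10⁻⁸×2.913 = 2.3579344×10⁻⁵ m/K
ΔT = 1.19×10⁻³ / 2.3579344×10⁻⁵ = 50.468 K
T = 26.2 + 50.468 = 76.668 °C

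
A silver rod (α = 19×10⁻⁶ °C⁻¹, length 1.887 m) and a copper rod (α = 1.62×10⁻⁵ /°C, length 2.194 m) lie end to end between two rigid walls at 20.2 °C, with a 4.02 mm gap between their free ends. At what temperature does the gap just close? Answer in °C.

α₁L₁ = 3.5853×10⁻⁵ m/K, α₂L₂ = 3.55428×10⁻⁵ m/K → total 7.13958×10⁻⁵ m/K
ΔT = g/(α₁L₁+α₂L₂) = 4.02×10⁻³ / 7.13958×10⁻⁵ = 56.306 K
T = 20.2 + 56.306 = 76.506 °C

T = 76.5 °C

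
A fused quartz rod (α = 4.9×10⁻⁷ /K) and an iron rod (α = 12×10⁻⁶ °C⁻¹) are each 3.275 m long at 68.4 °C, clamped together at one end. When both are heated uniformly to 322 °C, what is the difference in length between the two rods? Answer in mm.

ΔT = 253.6 K
fused quartz: ΔL = 4.9×10⁻⁷ × 3.275 m × 253.6 = 4.0696×10⁻⁴ m = 0.40696 mm
iron: ΔL = 12×10⁻⁶ × 3.275 m × 253.6 = 9.9665×10⁻³ m = 9.9665 mm
difference = 9.9665 − 0.40696 = 9.55954 mm

9.56 mm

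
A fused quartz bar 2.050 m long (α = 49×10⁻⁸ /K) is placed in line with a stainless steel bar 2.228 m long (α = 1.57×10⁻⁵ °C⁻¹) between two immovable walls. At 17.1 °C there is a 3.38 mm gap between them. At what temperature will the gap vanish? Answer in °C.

T = 111 °C

α₁L₁ = 1.0045×10⁻⁶ m/K, α₂L₂ = 3.49796×10⁻⁵ m/K → total 3.59841×10⁻⁵ m/K
ΔT = g/(α₁L₁+α₂L₂) = 3.38×10⁻³ / 3.59841×10⁻⁵ = 93.93 K
T = 17.1 + 93.93 = 111.03 °C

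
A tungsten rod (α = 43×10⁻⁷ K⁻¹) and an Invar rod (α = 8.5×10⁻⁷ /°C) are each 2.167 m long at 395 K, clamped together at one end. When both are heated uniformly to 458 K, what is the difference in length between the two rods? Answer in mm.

ΔT = 63 K
tungsten: ΔL = 43×10⁻⁷ × 2.167 m × 63 = 5.8704×10⁻⁴ m = 0.58704 mm
Invar: ΔL = 8.5×10⁻⁷ × 2.167 m × 63 = 1.1604×10⁻⁴ m = 0.11604 mm
difference = 0.58704 − 0.11604 = 0.47100 mm

0.471 mm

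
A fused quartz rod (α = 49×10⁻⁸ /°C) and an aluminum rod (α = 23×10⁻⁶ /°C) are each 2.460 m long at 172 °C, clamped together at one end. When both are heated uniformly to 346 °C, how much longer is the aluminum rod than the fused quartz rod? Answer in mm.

9.64 mm

ΔT = 174 K
fused quartz: ΔL = 49×10⁻⁸ × 2.460 m × 174 = 2.0974×10⁻⁴ m = 0.20974 mm
aluminum: ΔL = 23×10⁻⁶ × 2.460 m × 174 = 9.8449×10⁻³ m = 9.8449 mm
difference = 9.8449 − 0.20974 = 9.63516 mm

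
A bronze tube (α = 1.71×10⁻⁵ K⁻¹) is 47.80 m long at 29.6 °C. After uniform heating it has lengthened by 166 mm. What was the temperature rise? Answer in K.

ΔT = 203 K

ΔL = αL₀ΔT ⇒ ΔT = ΔL / (αL₀)
ΔT = 166×10⁻³ m / (1.71×10⁻⁵ × 47.80 m) = 203.09 K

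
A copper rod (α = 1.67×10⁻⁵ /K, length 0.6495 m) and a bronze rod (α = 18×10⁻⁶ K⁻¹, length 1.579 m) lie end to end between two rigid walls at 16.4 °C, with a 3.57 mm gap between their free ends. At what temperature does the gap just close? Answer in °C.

T = 107 °C

Gap closes when ΔL₁ + ΔL₂ = 3.57 mm = 3.57×10⁻³ m
(α₁L₁ + α₂L₂)ΔT = g
α₁L₁ + α₂L₂ = 1.67×10⁻⁵×0.6495 + 18×10⁻⁶×1.579 = 3.926865×10⁻⁵ m/K
ΔT = 3.57×10⁻³ / 3.926865×10⁻⁵ = 90.91 K
T = 16.4 + 90.91 = 107.31 °C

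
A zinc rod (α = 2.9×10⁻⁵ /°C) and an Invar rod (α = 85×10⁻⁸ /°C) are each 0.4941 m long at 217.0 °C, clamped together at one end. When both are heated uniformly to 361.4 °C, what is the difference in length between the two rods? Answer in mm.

2.01 mm

ΔT = 144.4 K
zinc: ΔL = 2.9×10⁻⁵ × 0.4941 m × 144.4 = 2.0691×10⁻³ m = 2.0691 mm
Invar: ΔL = 85×10⁻⁸ × 0.4941 m × 144.4 = 6.0646×10⁻⁵ m = 0.060646 mm
difference = 2.0691 − 0.060646 = 2.008454 mm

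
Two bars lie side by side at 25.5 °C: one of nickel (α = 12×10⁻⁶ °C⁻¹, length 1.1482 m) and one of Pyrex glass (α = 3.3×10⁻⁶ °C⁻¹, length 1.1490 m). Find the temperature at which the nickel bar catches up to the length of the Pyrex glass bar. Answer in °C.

T = 105.6 °C

L₁(1 + α₁ΔT) = L₂(1 + α₂ΔT) ⇒ ΔT = (L₂ − L₁)/(α₁L₁ − α₂L₂)
L₂ − L₁ = 1.1490 − 1.1482 = 8.00×10⁻⁴ m
α₁L₁ − α₂L₂ = 12×10⁻⁶×1.1482 − 3.3×10⁻⁶×1.1490 = 9.9867×10⁻⁶ m/K
ΔT = 8.00×10⁻⁴ / 9.9867×10⁻⁶ = 80.107 K
T = 25.5 + 80.107 = 105.607 °C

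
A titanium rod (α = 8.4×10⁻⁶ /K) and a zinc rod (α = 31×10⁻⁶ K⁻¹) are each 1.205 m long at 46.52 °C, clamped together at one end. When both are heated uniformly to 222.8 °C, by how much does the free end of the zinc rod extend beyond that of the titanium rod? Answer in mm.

ΔT = 176.28 K
titanium: ΔL = 8.4×10⁻⁶ × 1.205 m × 176.28 = 1.7843×10⁻³ m = 1.7843 mm
zinc: ΔL = 31×10⁻⁶ × 1.205 m × 176.28 = 6.5849×10⁻³ m = 6.5849 mm
difference = 6.5849 − 1.7843 = 4.8006 mm

4.80 mm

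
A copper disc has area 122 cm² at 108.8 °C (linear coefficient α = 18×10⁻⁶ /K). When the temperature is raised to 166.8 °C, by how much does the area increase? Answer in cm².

Area coefficient ≈ 2α; |ΔT| = 58.0 K
ΔA = 2αA₀ΔT = 2(18×10⁻⁶)(122)(58.0) = 0.255 cm²

ΔA = 0.255 cm²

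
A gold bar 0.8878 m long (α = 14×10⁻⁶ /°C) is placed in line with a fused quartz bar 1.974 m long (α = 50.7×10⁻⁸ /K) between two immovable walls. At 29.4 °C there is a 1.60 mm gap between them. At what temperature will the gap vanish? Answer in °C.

T = 149 °C

α₁L₁ = 1.24292×10⁻⁵ m/K, α₂L₂ = 1.000818×10⁻⁶ m/K → total 1.3430018×10⁻⁵ m/K
ΔT = g/(α₁L₁+α₂L₂) = 1.60×10⁻³ / 1.3430018×10⁻⁵ = 119.14 K
T = 29.4 + 119.14 = 148.54 °C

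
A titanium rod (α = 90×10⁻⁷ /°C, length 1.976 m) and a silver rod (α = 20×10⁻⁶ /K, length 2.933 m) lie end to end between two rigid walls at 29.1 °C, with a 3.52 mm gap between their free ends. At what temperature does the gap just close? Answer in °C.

Gap closes when ΔL₁ + ΔL₂ = 3.52 mm = 3.52×10⁻³ m
(α₁L₁ + α₂L₂)ΔT = g
α₁L₁ + α₂L₂ = 90×10⁻⁷×1.976 + 20×10⁻⁶×2.933 = 7.6444×10⁻⁵ m/K
ΔT = 3.52×10⁻³ / 7.6444×10⁻⁵ = 46.047 K
T = 29.1 + 46.047 = 75.147 °C

T = 75.1 °C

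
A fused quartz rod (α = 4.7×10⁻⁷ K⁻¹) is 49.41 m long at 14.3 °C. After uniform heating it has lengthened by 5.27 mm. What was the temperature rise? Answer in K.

ΔL = αL₀ΔT ⇒ ΔT = ΔL / (αL₀)
ΔT = 5.27×10⁻³ m / (4.7×10⁻⁷ × 49.41 m) = 226.93 K

ΔT = 227 K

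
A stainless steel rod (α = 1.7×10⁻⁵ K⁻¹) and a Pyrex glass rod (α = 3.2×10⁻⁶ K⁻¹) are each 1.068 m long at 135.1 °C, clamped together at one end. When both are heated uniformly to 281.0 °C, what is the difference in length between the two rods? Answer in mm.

ΔT = 145.9 K
stainless steel: ΔL = 1.7×10⁻⁵ × 1.068 m × 145.9 = 2.6490×10⁻³ m = 2.6490 mm
Pyrex glass: ΔL = 3.2×10⁻⁶ × 1.068 m × 145.9 = 4.9863×10⁻⁴ m = 0.49863 mm
difference = 2.6490 − 0.49863 = 2.15037 mm

2.15 mm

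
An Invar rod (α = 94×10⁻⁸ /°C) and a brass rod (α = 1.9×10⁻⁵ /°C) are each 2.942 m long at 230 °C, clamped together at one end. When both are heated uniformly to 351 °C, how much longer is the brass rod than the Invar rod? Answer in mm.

6.43 mm

ΔT = 121 K
Invar: ΔL = 94×10⁻⁸ × 2.942 m × 121 = 3.3462×10⁻⁴ m = 0.33462 mm
brass: ΔL = 1.9×10⁻⁵ × 2.942 m × 121 = 6.7637×10⁻³ m = 6.7637 mm
difference = 6.7637 − 0.33462 = 6.42908 mm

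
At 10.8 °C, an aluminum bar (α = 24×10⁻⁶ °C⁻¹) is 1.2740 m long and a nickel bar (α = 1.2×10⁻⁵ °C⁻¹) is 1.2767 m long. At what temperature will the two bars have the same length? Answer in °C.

Equal length when α₁L₁ΔT − α₂L₂ΔT = L₂ − L₁ = 2.70×10⁻³ m
α₁L₁ = 3.0576×10⁻⁵, α₂L₂ = 1.53204×10⁻⁵ → Δ(αL) = 1.52556×10⁻⁵ m/K
ΔT = 2.70×10⁻³ / 1.52556×10⁻⁵ = 176.984 K, so T = 10.8 + 176.984 = 187.784 °C

T = 187.8 °C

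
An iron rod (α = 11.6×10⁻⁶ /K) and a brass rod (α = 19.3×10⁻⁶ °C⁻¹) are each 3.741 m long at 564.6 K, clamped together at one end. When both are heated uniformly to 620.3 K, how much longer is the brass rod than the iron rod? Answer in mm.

ΔT = 55.7 K
iron: ΔL = 11.6×10⁻⁶ × 3.741 m × 55.7 = 2.4171×10⁻³ m = 2.4171 mm
brass: ΔL = 19.3×10⁻⁶ × 3.741 m × 55.7 = 4.0216×10⁻³ m = 4.0216 mm
difference = 4.0216 − 2.4171 = 1.6045 mm

1.60 mm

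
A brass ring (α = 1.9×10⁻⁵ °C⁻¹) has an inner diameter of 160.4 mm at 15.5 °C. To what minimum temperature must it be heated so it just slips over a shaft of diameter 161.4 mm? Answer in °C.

T = 344 °C

Required Δd = 161.4 − 160.4 = 1.0 mm
Δd = αd₀ΔT ⇒ ΔT = Δd/(αd₀) = 1.0 / (1.9×10⁻⁵ × 160.4) = 328.13 K
T_min = 15.5 + 328.13 = 343.63 °C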